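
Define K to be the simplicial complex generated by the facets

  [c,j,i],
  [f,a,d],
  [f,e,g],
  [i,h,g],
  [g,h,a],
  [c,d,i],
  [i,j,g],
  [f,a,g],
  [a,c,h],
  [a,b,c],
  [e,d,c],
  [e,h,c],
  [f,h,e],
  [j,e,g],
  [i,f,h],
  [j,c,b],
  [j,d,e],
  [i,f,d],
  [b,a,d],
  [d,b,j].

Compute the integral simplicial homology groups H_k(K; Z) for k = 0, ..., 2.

H_0 = Z,  H_1 = Z ⊕ Z/2,  H_2 = 0.

We work with the vertex ordering a < b < c < d < e < f < g < h < i < j. The simplices of K, each written with vertices in increasing order, are:

  0-simplices (10): a, b, c, d, e, f, g, h, i, j
  1-simplices (30): ab, ac, ad, af, ag, ah, bc, bd, bj, cd, ce, ch, ci, cj, de, df, di, dj, ef, eg, eh, ej, fg, fh, fi, gh, gi, gj, hi, ij
  2-simplices (20): abc, abd, ach, adf, afg, agh, bcj, bdj, cde, cdi, ceh, cij, dej, dfi, efg, efh, egj, fhi, ghi, gij

Hence C_0 ≅ Z^10, C_1 ≅ Z^30, C_2 ≅ Z^20.

The boundary map ∂_1: C_1 → C_0 is given by ∂[p,q] = [q] − [p].
This gives a 10×30 integer matrix of rank 9; reducing to Smith normal form yields diagonal entries (1,1,1,1,1,1,1,1,1).

∂_2: C_2 → C_1 acts by ∂[p,q,r] = [q,r] − [p,r] + [p,q]. For instance
  ∂adf = df − af + ad,
  ∂ceh = eh − ch + ce.
This gives a 30×20 integer matrix of rank 20; reducing to Smith normal form yields diagonal entries (1,1,1,1,1,1,1,1,1,1,1,1,1,1,1,1,1,1,1,2).

Now H_k = ker ∂_k / im ∂_{k+1}, so:

  H_0: rank C_0 − rank ∂_1 = 10 − 9 = 1, and the invariant factors of ∂_1 are all 1, so H_0 ≅ Z.
  H_1: rank ker ∂_1 − rank ∂_2 = (30 − 9) − 20 = 1, and ∂_2 has invariant factor 2 > 1, so H_1 ≅ Z ⊕ Z/2.
  H_2: rank ker ∂_2 − rank ∂_3 = (20 − 20) − 0 = 0, and there is no ∂_3, so H_2 ≅ 0.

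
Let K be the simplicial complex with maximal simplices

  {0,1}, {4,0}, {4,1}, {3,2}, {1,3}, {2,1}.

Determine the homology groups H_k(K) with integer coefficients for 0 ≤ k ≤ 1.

H_0 = Z,  H_1 = Z^2.

Take the total order 0 < 1 < 2 < 3 < 4 on the vertex set. Then K (dimension 1) consists of the simplices:

  0-simplices (5): [0], [1], [2], [3], [4]
  1-simplices (6): [0,1], [0,4], [1,2], [1,3], [1,4], [2,3]

Hence C_0 ≅ Z^5, C_1 ≅ Z^6.

The boundary map ∂_1: C_1 → C_0 is given by ∂[p,q] = [q] − [p]. For instance
  ∂[0,1] = [1] − [0].
This gives a 5×6 integer matrix of rank 4; reducing to Smith normal form yields diagonal entries (1,1,1,1).

Computing H_k = (kernel of ∂_k) / (image of ∂_{k+1}):

  H_0: rank C_0 − rank ∂_1 = 5 − 4 = 1, and the invariant factors of ∂_1 are all 1, so H_0 ≅ Z.
  H_1: rank ker ∂_1 − rank ∂_2 = (6 − 4) − 0 = 2, and there is no ∂_2, so H_1 ≅ Z^2.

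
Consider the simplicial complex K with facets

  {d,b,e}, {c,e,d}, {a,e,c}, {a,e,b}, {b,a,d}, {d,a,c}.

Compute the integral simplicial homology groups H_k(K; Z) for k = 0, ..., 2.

H_0 = Z,  H_1 = 0,  H_2 = Z.

We work with the vertex ordering a < b < c < d < e. The simplices of K, each written with vertices in increasing order, are:

  0-simplices (5): a, b, c, d, e
  1-simplices (9): ab, ac, ad, ae, bd, be, cd, ce, de
  2-simplices (6): abd, abe, acd, ace, bde, cde

Hence C_0 ≅ Z^5, C_1 ≅ Z^9, C_2 ≅ Z^6.

∂_1: C_1 → C_0 is given by ∂[p,q] = [q] − [p]. For instance
  ∂ae = e − a.
The 5×9 boundary matrix has rank 4 and Smith normal form diag(1,1,1,1).

The boundary map ∂_2: C_2 → C_1 acts by ∂[p,q,r] = [q,r] − [p,r] + [p,q]. For instance
  ∂bde = de − be + bd,
  ∂cde = de − ce + cd.
As a 9×6 matrix over Z this has rank 5, with invariant factors (1,1,1,1,1).

Now H_k = ker ∂_k / im ∂_{k+1}, so:

  H_0: rank C_0 − rank ∂_1 = 5 − 4 = 1, and the invariant factors of ∂_1 are all 1, so H_0 ≅ Z.
  H_1: rank ker ∂_1 − rank ∂_2 = (9 − 4) − 5 = 0, and the invariant factors of ∂_2 are all 1, so H_1 ≅ 0.
  H_2: rank ker ∂_2 − rank ∂_3 = (6 − 5) − 0 = 1, and there is no ∂_3, so H_2 ≅ Z.

(K is a triangulation of the 2-sphere S^2.)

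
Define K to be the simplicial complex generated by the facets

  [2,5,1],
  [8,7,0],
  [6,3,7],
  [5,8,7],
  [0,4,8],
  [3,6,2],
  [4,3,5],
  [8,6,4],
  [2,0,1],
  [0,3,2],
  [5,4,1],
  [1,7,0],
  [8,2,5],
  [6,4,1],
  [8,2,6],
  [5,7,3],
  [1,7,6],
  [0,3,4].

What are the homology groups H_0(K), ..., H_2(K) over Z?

We work with the vertex ordering 0 < 1 < 2 < 3 < 4 < 5 < 6 < 7 < 8. The simplices of K, each written with vertices in increasing order, are:

  0-simplices (9): [0], [1], [2], [3], [4], [5], [6], [7], [8]
  1-simplices (27): (27 of them)
  2-simplices (18): [0,1,2], [0,1,7], [0,2,3], [0,3,4], [0,4,8], [0,7,8], [1,2,5], [1,4,5], [1,4,6], [1,6,7], [2,3,6], [2,5,8], [2,6,8], [3,4,5], [3,5,7], [3,6,7], [4,6,8], [5,7,8]

Hence C_0 ≅ Z^9, C_1 ≅ Z^27, C_2 ≅ Z^18.

The boundary map ∂_1: C_1 → C_0 maps an edge to its endpoints' difference, ∂[p,q] = q − p. For instance
  ∂[1,4] = [4] − [1].
The resulting 9×27 matrix has rank 8, and its Smith normal form has invariant factors (1,1,1,1,1,1,1,1).

Boundary ∂_2: C_2 → C_1 sends each 2-simplex [p,q,r] to [q,r] − [p,r] + [p,q]. For instance
  ∂[1,4,5] = [4,5] − [1,5] + [1,4],
  ∂[0,4,8] = [4,8] − [0,8] + [0,4].
The 27×18 boundary matrix has rank 17 and Smith normal form diag(1,1,1,1,1,1,1,1,1,1,1,1,1,1,1,1,1).

Computing H_k = (kernel of ∂_k) / (image of ∂_{k+1}):

  H_0: rank C_0 − rank ∂_1 = 9 − 8 = 1, and the invariant factors of ∂_1 are all 1, so H_0 = Z.
  H_1: rank ker ∂_1 − rank ∂_2 = (27 − 8) − 17 = 2, and the invariant factors of ∂_2 are all 1, so H_1 = Z^2.
  H_2: rank ker ∂_2 − rank ∂_3 = (18 − 17) − 0 = 1, and there is no ∂_3, so H_2 = Z.

As a check, the Euler characteristic is 9 − 27 + 18 = 0, which agrees with 1 − 2 + 1 = 0.
(K is a triangulation of the torus T^2.)

H_0 = Z,  H_1 = Z^2,  H_2 = Z.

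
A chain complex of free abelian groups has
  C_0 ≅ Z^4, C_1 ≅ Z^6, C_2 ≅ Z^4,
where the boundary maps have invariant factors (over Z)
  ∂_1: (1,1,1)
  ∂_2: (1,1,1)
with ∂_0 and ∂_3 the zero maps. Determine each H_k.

H_0 ≅ Z,  H_1 = 0,  H_2 ≅ Z.

H_0: b_0 = 4 − 0 − 3 = 1; torsion from ∂_1 factors > 1: none. So H_0 ≅ Z.
H_1: b_1 = 6 − 3 − 3 = 0; torsion from ∂_2 factors > 1: none. So H_1 ≅ 0.
H_2: b_2 = 4 − 3 − 0 = 1; torsion from ∂_3 factors > 1: none. So H_2 ≅ Z.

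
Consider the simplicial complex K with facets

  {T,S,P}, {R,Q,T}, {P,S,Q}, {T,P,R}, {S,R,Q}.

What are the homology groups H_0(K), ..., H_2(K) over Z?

Fix the vertex order P < Q < R < S < T and write every simplex with vertices in increasing order. Then dim K = 2 and the simplices of K are:

  0-simplices (5): P, Q, R, S, T
  1-simplices (10): PQ, PR, PS, PT, QR, QS, QT, RS, RT, ST
  2-simplices (5): PQS, PRT, PST, QRS, QRT

giving chain groups C_0 ≅ Z^5, C_1 ≅ Z^10, C_2 ≅ Z^5.

The boundary map ∂_1: C_1 → C_0 is given by ∂[p,q] = [q] − [p]. For instance
  ∂PQ = Q − P.
As a 5×10 matrix over Z this has rank 4, with invariant factors (1,1,1,1).

The boundary map ∂_2: C_2 → C_1 acts by ∂[p,q,r] = [q,r] − [p,r] + [p,q]. For instance
  ∂PST = ST − PT + PS,
  ∂QRS = RS − QS + QR.
The 10×5 boundary matrix has rank 5 and Smith normal form diag(1,1,1,1,1).

Now H_k = ker ∂_k / im ∂_{k+1}, so:

  H_0: rank C_0 − rank ∂_1 = 5 − 4 = 1, and the invariant factors of ∂_1 are all 1, so H_0 = Z.
  H_1: rank ker ∂_1 − rank ∂_2 = (10 − 4) − 5 = 1, and the invariant factors of ∂_2 are all 1, so H_1 = Z.
  H_2: rank ker ∂_2 − rank ∂_3 = (5 − 5) − 0 = 0, and there is no ∂_3, so H_2 = 0.

H_0 ≅ Z,  H_1 ≅ Z,  H_2 = 0.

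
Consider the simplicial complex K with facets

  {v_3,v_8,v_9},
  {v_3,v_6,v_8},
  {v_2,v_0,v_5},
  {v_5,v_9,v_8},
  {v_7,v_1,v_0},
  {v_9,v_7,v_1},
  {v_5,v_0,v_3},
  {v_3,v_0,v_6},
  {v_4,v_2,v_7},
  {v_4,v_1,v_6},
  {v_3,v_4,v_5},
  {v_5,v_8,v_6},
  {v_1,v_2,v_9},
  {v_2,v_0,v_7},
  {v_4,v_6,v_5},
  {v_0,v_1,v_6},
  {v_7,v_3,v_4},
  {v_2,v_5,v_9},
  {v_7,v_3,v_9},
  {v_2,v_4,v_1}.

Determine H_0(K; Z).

We work with the vertex ordering v_0 < v_1 < v_2 < v_3 < v_4 < v_5 < v_6 < v_7 < v_8 < v_9. The simplices of K, each written with vertices in increasing order, are:

  0-simplices (10): [v_0], [v_1], [v_2], [v_3], [v_4], [v_5], [v_6], [v_7], [v_8], [v_9]
  1-simplices (30): (30 of them)
  2-simplices (20): (20 of them)

Hence C_0 ≅ Z^10, C_1 ≅ Z^30, C_2 ≅ Z^20.

The boundary map ∂_1: C_1 → C_0 maps an edge to its endpoints' difference, ∂[p,q] = q − p.
This gives a 10×30 integer matrix of rank 9; reducing to Smith normal form yields diagonal entries (1,1,1,1,1,1,1,1,1).

Boundary ∂_2: C_2 → C_1 sends each 2-simplex [p,q,r] to [q,r] − [p,r] + [p,q]. For instance
  ∂[v_0,v_2,v_5] = [v_2,v_5] − [v_0,v_5] + [v_0,v_2],
  ∂[v_1,v_2,v_4] = [v_2,v_4] − [v_1,v_4] + [v_1,v_2].
The 30×20 boundary matrix has rank 20 and Smith normal form diag(1,1,1,1,1,1,1,1,1,1,1,1,1,1,1,1,1,1,1,2).

Reading off H_k = ker ∂_k / im ∂_{k+1}:

  H_0: rank C_0 − rank ∂_1 = 10 − 9 = 1, and the invariant factors of ∂_1 are all 1, so H_0 = Z.

H_0 = Z.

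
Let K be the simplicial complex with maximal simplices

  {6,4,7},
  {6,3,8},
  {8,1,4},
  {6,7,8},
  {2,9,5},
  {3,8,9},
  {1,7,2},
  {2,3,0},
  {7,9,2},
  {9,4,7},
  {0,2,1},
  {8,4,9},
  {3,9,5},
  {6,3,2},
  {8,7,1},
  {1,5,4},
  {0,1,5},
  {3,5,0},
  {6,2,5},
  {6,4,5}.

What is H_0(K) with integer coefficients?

H_0 ≅ Z.

K has 10 vertices, 30 edges, 20 triangles.
rank ∂_0 = 0, rank ∂_1 = 9 ⇒ b_0 = 10 − 0 − 9 = 1; all invariant factors of ∂_1 are 1 so no torsion. So H_0 = Z.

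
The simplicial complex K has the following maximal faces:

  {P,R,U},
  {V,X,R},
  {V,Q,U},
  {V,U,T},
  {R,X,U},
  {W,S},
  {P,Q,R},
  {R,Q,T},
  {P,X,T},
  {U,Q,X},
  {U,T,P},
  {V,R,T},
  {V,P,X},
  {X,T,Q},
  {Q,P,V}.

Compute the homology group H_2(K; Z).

H_2 = Z.

Order the vertices as P < Q < R < S < T < U < V < W < X. Listing each simplex with vertices in this order, K has dimension 2 with simplices:

  0-simplices (9): P, Q, R, S, T, U, V, W, X
  1-simplices (22): PQ, PR, PT, PU, PV, PX, QR, QT, QU, QV, QX, RT, RU, RV, RX, SW, TU, TV, TX, UV, UX, VX
  2-simplices (14): PQR, PQV, PRU, PTU, PTX, PVX, QRT, QTX, QUV, QUX, RTV, RUX, RVX, TUV

so the chain groups are C_0 ≅ Z^9, C_1 ≅ Z^22, C_2 ≅ Z^14.

The boundary map ∂_1: C_1 → C_0 maps an edge to its endpoints' difference, ∂[p,q] = q − p.
As a 9×22 matrix over Z this has rank 7, with invariant factors (1,1,1,1,1,1,1).

The boundary map ∂_2: C_2 → C_1 maps a triangle to the signed sum of its edges. For instance
  ∂TUV = UV − TV + TU,
  ∂PRU = RU − PU + PR.
This gives a 22×14 integer matrix of rank 13; reducing to Smith normal form yields diagonal entries (1,1,1,1,1,1,1,1,1,1,1,1,1).

Now H_k = ker ∂_k / im ∂_{k+1}, so:

  H_2: rank ker ∂_2 − rank ∂_3 = (14 − 13) − 0 = 1, and there is no ∂_3, so H_2 ≅ Z.

(K is a triangulation of the disjoint union of the torus T^2 and the 1-simplex.)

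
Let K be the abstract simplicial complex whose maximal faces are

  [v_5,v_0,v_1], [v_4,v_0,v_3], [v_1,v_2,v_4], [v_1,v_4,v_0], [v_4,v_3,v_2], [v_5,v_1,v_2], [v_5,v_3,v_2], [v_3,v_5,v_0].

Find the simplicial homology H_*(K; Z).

H_0 ≅ Z,  H_1 = 0,  H_2 ≅ Z.

Order the vertices as v_0 < v_1 < v_2 < v_3 < v_4 < v_5. Listing each simplex with vertices in this order, K has dimension 2 with simplices:

  0-simplices (6): [v_0], [v_1], [v_2], [v_3], [v_4], [v_5]
  1-simplices (12): [v_0,v_1], [v_0,v_3], [v_0,v_4], [v_0,v_5], [v_1,v_2], [v_1,v_4], [v_1,v_5], [v_2,v_3], [v_2,v_4], [v_2,v_5], [v_3,v_4], [v_3,v_5]
  2-simplices (8): [v_0,v_1,v_4], [v_0,v_1,v_5], [v_0,v_3,v_4], [v_0,v_3,v_5], [v_1,v_2,v_4], [v_1,v_2,v_5], [v_2,v_3,v_4], [v_2,v_3,v_5]

Hence C_0 ≅ Z^6, C_1 ≅ Z^12, C_2 ≅ Z^8.

The boundary map ∂_1: C_1 → C_0 sends each edge [p,q] (with p < q) to q − p. For instance
  ∂[v_2,v_4] = [v_4] − [v_2].
As a 6×12 matrix over Z this has rank 5, with invariant factors (1,1,1,1,1).

The boundary map ∂_2: C_2 → C_1 acts by ∂[p,q,r] = [q,r] − [p,r] + [p,q]. For instance
  ∂[v_0,v_1,v_4] = [v_1,v_4] − [v_0,v_4] + [v_0,v_1],
  ∂[v_0,v_1,v_5] = [v_1,v_5] − [v_0,v_5] + [v_0,v_1].
The resulting 12×8 matrix has rank 7, and its Smith normal form has invariant factors (1,1,1,1,1,1,1).

Computing H_k = (kernel of ∂_k) / (image of ∂_{k+1}):

  H_0: rank C_0 − rank ∂_1 = 6 − 5 = 1, and the invariant factors of ∂_1 are all 1, so H_0 = Z.
  H_1: rank ker ∂_1 − rank ∂_2 = (12 − 5) − 7 = 0, and the invariant factors of ∂_2 are all 1, so H_1 = 0.
  H_2: rank ker ∂_2 − rank ∂_3 = (8 − 7) − 0 = 1, and there is no ∂_3, so H_2 = Z.

As a check, the Euler characteristic is 6 − 12 + 8 = 2, which agrees with 1 − 0 + 1 = 2.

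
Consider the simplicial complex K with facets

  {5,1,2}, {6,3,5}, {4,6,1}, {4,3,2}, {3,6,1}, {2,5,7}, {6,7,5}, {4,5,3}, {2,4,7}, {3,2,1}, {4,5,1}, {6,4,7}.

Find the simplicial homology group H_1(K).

H_1 = Z/2.

K has 7 vertices, 18 edges, 12 triangles.
rank ∂_1 = 6, rank ∂_2 = 12 ⇒ b_1 = 18 − 6 − 12 = 0; ∂_2 has invariant factor(s) [2] giving torsion. So H_1 ≅ Z/2.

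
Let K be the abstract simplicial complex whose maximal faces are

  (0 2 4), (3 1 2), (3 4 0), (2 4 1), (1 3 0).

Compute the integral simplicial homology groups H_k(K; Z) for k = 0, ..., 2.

K has 5 vertices, 10 edges, 5 triangles.
rank ∂_0 = 0, rank ∂_1 = 4 ⇒ b_0 = 5 − 0 − 4 = 1; all invariant factors of ∂_1 are 1 so no torsion. So H_0 ≅ Z.
rank ∂_1 = 4, rank ∂_2 = 5 ⇒ b_1 = 10 − 4 − 5 = 1; all invariant factors of ∂_2 are 1 so no torsion. So H_1 ≅ Z.
rank ∂_2 = 5, rank ∂_3 = 0 ⇒ b_2 = 5 − 5 − 0 = 0. So H_2 ≅ 0.

H_0 = Z,  H_1 = Z,  H_2 = 0.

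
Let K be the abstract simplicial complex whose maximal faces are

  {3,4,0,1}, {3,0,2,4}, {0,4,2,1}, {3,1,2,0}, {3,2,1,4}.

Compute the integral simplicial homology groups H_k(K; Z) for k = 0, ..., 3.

Order the vertices as 0 < 1 < 2 < 3 < 4. Listing each simplex with vertices in this order, K has dimension 3 with simplices:

  0-simplices (5): [0], [1], [2], [3], [4]
  1-simplices (10): [0,1], [0,2], [0,3], [0,4], [1,2], [1,3], [1,4], [2,3], [2,4], [3,4]
  2-simplices (10): [0,1,2], [0,1,3], [0,1,4], [0,2,3], [0,2,4], [0,3,4], [1,2,3], [1,2,4], [1,3,4], [2,3,4]
  3-simplices (5): [0,1,2,3], [0,1,2,4], [0,1,3,4], [0,2,3,4], [1,2,3,4]

Hence C_0 ≅ Z^5, C_1 ≅ Z^10, C_2 ≅ Z^10, C_3 ≅ Z^5.

∂_1: C_1 → C_0 sends each edge [p,q] (with p < q) to q − p. For instance
  ∂[0,1] = [1] − [0].
This gives a 5×10 integer matrix of rank 4; reducing to Smith normal form yields diagonal entries (1,1,1,1).

∂_2: C_2 → C_1 acts by ∂[p,q,r] = [q,r] − [p,r] + [p,q]. For instance
  ∂[0,2,3] = [2,3] − [0,3] + [0,2],
  ∂[1,3,4] = [3,4] − [1,4] + [1,3].
As a 10×10 matrix over Z this has rank 6, with invariant factors (1,1,1,1,1,1).

The boundary map ∂_3: C_3 → C_2 sends each 3-simplex σ to the alternating sum Σ_i (−1)^i (σ with its i-th vertex removed). For instance
  ∂[0,1,2,4] = [1,2,4] − [0,2,4] + [0,1,4] − [0,1,2],
  ∂[0,1,2,3] = [1,2,3] − [0,2,3] + [0,1,3] − [0,1,2].
The 10×5 boundary matrix has rank 4 and Smith normal form diag(1,1,1,1).

Computing H_k = (kernel of ∂_k) / (image of ∂_{k+1}):

  H_0: rank C_0 − rank ∂_1 = 5 − 4 = 1, and the invariant factors of ∂_1 are all 1, so H_0 = Z.
  H_1: rank ker ∂_1 − rank ∂_2 = (10 − 4) − 6 = 0, and the invariant factors of ∂_2 are all 1, so H_1 = 0.
  H_2: rank ker ∂_2 − rank ∂_3 = (10 − 6) − 4 = 0, and the invariant factors of ∂_3 are all 1, so H_2 = 0.
  H_3: rank ker ∂_3 − rank ∂_4 = (5 − 4) − 0 = 1, and there is no ∂_4, so H_3 = Z.

H_0 ≅ Z,  H_1 = 0,  H_2 = 0,  H_3 ≅ Z.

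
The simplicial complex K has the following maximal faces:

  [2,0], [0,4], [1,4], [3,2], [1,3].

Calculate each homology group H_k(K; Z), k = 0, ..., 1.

Fix the vertex order 0 < 1 < 2 < 3 < 4 and write every simplex with vertices in increasing order. Then dim K = 1 and the simplices of K are:

  0-simplices (5): [0], [1], [2], [3], [4]
  1-simplices (5): [0,2], [0,4], [1,3], [1,4], [2,3]

Hence C_0 ≅ Z^5, C_1 ≅ Z^5.

Boundary ∂_1: C_1 → C_0 maps an edge to its endpoints' difference, ∂[p,q] = q − p. For instance
  ∂[1,3] = [3] − [1].
The resulting 5×5 matrix has rank 4, and its Smith normal form has invariant factors (1,1,1,1).

Computing H_k = (kernel of ∂_k) / (image of ∂_{k+1}):

  H_0: rank C_0 − rank ∂_1 = 5 − 4 = 1, and the invariant factors of ∂_1 are all 1, so H_0 = Z.
  H_1: rank ker ∂_1 − rank ∂_2 = (5 − 4) − 0 = 1, and there is no ∂_2, so H_1 = Z.

As a check, the Euler characteristic is 5 − 5 = 0, which agrees with 1 − 1 = 0.

H_0 ≅ Z,  H_1 ≅ Z.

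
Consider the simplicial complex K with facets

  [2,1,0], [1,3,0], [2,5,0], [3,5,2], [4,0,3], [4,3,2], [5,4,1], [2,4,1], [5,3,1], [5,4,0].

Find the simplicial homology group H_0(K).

H_0 ≅ Z.

Take the total order 0 < 1 < 2 < 3 < 4 < 5 on the vertex set. Then K (dimension 2) consists of the simplices:

  0-simplices (6): [0], [1], [2], [3], [4], [5]
  1-simplices (15): [0,1], [0,2], [0,3], [0,4], [0,5], [1,2], [1,3], [1,4], [1,5], [2,3], [2,4], [2,5], [3,4], [3,5], [4,5]
  2-simplices (10): [0,1,2], [0,1,3], [0,2,5], [0,3,4], [0,4,5], [1,2,4], [1,3,5], [1,4,5], [2,3,4], [2,3,5]

Hence C_0 ≅ Z^6, C_1 ≅ Z^15, C_2 ≅ Z^10.

∂_1: C_1 → C_0 is given by ∂[p,q] = [q] − [p].
This gives a 6×15 integer matrix of rank 5; reducing to Smith normal form yields diagonal entries (1,1,1,1,1).

∂_2: C_2 → C_1 acts by ∂[p,q,r] = [q,r] − [p,r] + [p,q]. For instance
  ∂[1,4,5] = [4,5] − [1,5] + [1,4],
  ∂[0,4,5] = [4,5] − [0,5] + [0,4].
As a 15×10 matrix over Z this has rank 10, with invariant factors (1,1,1,1,1,1,1,1,1,2).

Computing H_k = (kernel of ∂_k) / (image of ∂_{k+1}):

  H_0: rank C_0 − rank ∂_1 = 6 − 5 = 1, and the invariant factors of ∂_1 are all 1, so H_0 ≅ Z.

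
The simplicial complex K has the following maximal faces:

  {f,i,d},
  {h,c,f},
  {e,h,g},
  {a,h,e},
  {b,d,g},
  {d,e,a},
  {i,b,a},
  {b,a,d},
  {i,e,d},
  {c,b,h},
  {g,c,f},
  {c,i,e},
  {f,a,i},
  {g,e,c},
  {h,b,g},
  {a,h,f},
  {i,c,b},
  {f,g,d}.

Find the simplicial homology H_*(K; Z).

Take the total order a < b < c < d < e < f < g < h < i on the vertex set. Then K (dimension 2) consists of the simplices:

  0-simplices (9): a, b, c, d, e, f, g, h, i
  1-simplices (27): ab, ad, ae, af, ah, ai, bc, bd, bg, bh, bi, ce, cf, cg, ch, ci, de, df, dg, di, eg, eh, ei, fg, fh, fi, gh
  2-simplices (18): abd, abi, ade, aeh, afh, afi, bch, bci, bdg, bgh, ceg, cei, cfg, cfh, dei, dfg, dfi, egh

so the chain groups are C_0 ≅ Z^9, C_1 ≅ Z^27, C_2 ≅ Z^18.

Boundary ∂_1: C_1 → C_0 sends each edge [p,q] (with p < q) to q − p. For instance
  ∂eg = g − e.
This gives a 9×27 integer matrix of rank 8; reducing to Smith normal form yields diagonal entries (1,1,1,1,1,1,1,1).

Boundary ∂_2: C_2 → C_1 acts by ∂[p,q,r] = [q,r] − [p,r] + [p,q]. For instance
  ∂abd = bd − ad + ab,
  ∂afh = fh − ah + af.
The resulting 27×18 matrix has rank 18, and its Smith normal form has invariant factors (1,1,1,1,1,1,1,1,1,1,1,1,1,1,1,1,1,2).

Reading off H_k = ker ∂_k / im ∂_{k+1}:

  H_0: rank C_0 − rank ∂_1 = 9 − 8 = 1, and the invariant factors of ∂_1 are all 1, so H_0 ≅ Z.
  H_1: rank ker ∂_1 − rank ∂_2 = (27 − 8) − 18 = 1, and ∂_2 has invariant factor 2 > 1, so H_1 ≅ Z ⊕ Z_2.
  H_2: rank ker ∂_2 − rank ∂_3 = (18 − 18) − 0 = 0, and there is no ∂_3, so H_2 ≅ 0.

(K is a triangulation of the Klein bottle.)

H_0 ≅ Z,  H_1 ≅ Z ⊕ Z_2,  H_2 = 0.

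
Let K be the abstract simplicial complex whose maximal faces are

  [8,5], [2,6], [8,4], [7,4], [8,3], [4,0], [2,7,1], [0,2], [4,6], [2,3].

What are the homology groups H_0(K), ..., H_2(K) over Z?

Order the vertices as 0 < 1 < 2 < 3 < 4 < 5 < 6 < 7 < 8. Listing each simplex with vertices in this order, K has dimension 2 with simplices:

  0-simplices (9): [0], [1], [2], [3], [4], [5], [6], [7], [8]
  1-simplices (12): [0,2], [0,4], [1,2], [1,7], [2,3], [2,6], [2,7], [3,8], [4,6], [4,7], [4,8], [5,8]
  2-simplices (1): [1,2,7]

so the chain groups are C_0 ≅ Z^9, C_1 ≅ Z^12, C_2 ≅ Z^1.

∂_1: C_1 → C_0 sends each edge [p,q] (with p < q) to q − p. For instance
  ∂[4,7] = [7] − [4].
The resulting 9×12 matrix has rank 8, and its Smith normal form has invariant factors (1,1,1,1,1,1,1,1).

The boundary map ∂_2: C_2 → C_1 sends each 2-simplex [p,q,r] to [q,r] − [p,r] + [p,q]. For instance
  ∂[1,2,7] = [2,7] − [1,7] + [1,2].
The resulting 12×1 matrix has rank 1, and its Smith normal form has invariant factors (1).

Reading off H_k = ker ∂_k / im ∂_{k+1}:

  H_0: rank C_0 − rank ∂_1 = 9 − 8 = 1, and the invariant factors of ∂_1 are all 1, so H_0 = Z.
  H_1: rank ker ∂_1 − rank ∂_2 = (12 − 8) − 1 = 3, and the invariant factors of ∂_2 are all 1, so H_1 = Z^3.
  H_2: rank ker ∂_2 − rank ∂_3 = (1 − 1) − 0 = 0, and there is no ∂_3, so H_2 = 0.

As a check, the Euler characteristic is 9 − 12 + 1 = -2, which agrees with 1 − 3 + 0 = -2.

H_0 = Z,  H_1 = Z^3,  H_2 = 0.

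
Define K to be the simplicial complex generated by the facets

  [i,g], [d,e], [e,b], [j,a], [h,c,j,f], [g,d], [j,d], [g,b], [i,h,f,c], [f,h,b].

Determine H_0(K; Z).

Fix the vertex order a < b < c < d < e < f < g < h < i < j and write every simplex with vertices in increasing order. Then dim K = 3 and the simplices of K are:

  0-simplices (10): a, b, c, d, e, f, g, h, i, j
  1-simplices (18): aj, be, bf, bg, bh, cf, ch, ci, cj, de, dg, dj, fh, fi, fj, gi, hi, hj
  2-simplices (8): bfh, cfh, cfi, cfj, chi, chj, fhi, fhj
  3-simplices (2): cfhi, cfhj

giving chain groups C_0 ≅ Z^10, C_1 ≅ Z^18, C_2 ≅ Z^8, C_3 ≅ Z^2.

Boundary ∂_1: C_1 → C_0 maps an edge to its endpoints' difference, ∂[p,q] = q − p.
As a 10×18 matrix over Z this has rank 9, with invariant factors (1,1,1,1,1,1,1,1,1).

The boundary map ∂_2: C_2 → C_1 acts by ∂[p,q,r] = [q,r] − [p,r] + [p,q]. For instance
  ∂fhi = hi − fi + fh,
  ∂chj = hj − cj + ch.
This gives a 18×8 integer matrix of rank 6; reducing to Smith normal form yields diagonal entries (1,1,1,1,1,1).

Boundary ∂_3: C_3 → C_2 sends each 3-simplex σ to the alternating sum Σ_i (−1)^i (σ with its i-th vertex removed). For instance
  ∂cfhj = fhj − chj + cfj − cfh,
  ∂cfhi = fhi − chi + cfi − cfh.
This gives a 8×2 integer matrix of rank 2; reducing to Smith normal form yields diagonal entries (1,1).

From H_k ≅ ker(∂_k) / im(∂_{k+1}) we obtain:

  H_0: rank C_0 − rank ∂_1 = 10 − 9 = 1, and the invariant factors of ∂_1 are all 1, so H_0 = Z.

H_0 = Z.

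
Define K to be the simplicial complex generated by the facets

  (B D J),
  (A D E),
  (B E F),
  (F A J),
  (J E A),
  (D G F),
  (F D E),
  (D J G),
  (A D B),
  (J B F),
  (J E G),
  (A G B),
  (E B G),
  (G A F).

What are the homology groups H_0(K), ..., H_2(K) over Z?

H_0 ≅ Z,  H_1 ≅ Z^2,  H_2 ≅ Z.

Take the total order A < B < D < E < F < G < J on the vertex set. Then K (dimension 2) consists of the simplices:

  0-simplices (7): A, B, D, E, F, G, J
  1-simplices (21): AB, AD, AE, AF, AG, AJ, BD, BE, BF, BG, BJ, DE, DF, DG, DJ, EF, EG, EJ, FG, FJ, GJ
  2-simplices (14): ABD, ABG, ADE, AEJ, AFG, AFJ, BDJ, BEF, BEG, BFJ, DEF, DFG, DGJ, EGJ

so the chain groups are C_0 ≅ Z^7, C_1 ≅ Z^21, C_2 ≅ Z^14.

∂_1: C_1 → C_0 maps an edge to its endpoints' difference, ∂[p,q] = q − p.
The resulting 7×21 matrix has rank 6, and its Smith normal form has invariant factors (1,1,1,1,1,1).

Boundary ∂_2: C_2 → C_1 sends each 2-simplex [p,q,r] to [q,r] − [p,r] + [p,q]. For instance
  ∂AFJ = FJ − AJ + AF,
  ∂ABD = BD − AD + AB.
This gives a 21×14 integer matrix of rank 13; reducing to Smith normal form yields diagonal entries (1,1,1,1,1,1,1,1,1,1,1,1,1).

Computing H_k = (kernel of ∂_k) / (image of ∂_{k+1}):

  H_0: rank C_0 − rank ∂_1 = 7 − 6 = 1, and the invariant factors of ∂_1 are all 1, so H_0 = Z.
  H_1: rank ker ∂_1 − rank ∂_2 = (21 − 6) − 13 = 2, and the invariant factors of ∂_2 are all 1, so H_1 = Z^2.
  H_2: rank ker ∂_2 − rank ∂_3 = (14 − 13) − 0 = 1, and there is no ∂_3, so H_2 = Z.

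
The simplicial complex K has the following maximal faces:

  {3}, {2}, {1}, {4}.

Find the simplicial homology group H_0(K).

H_0 = Z^4.

Take the total order 1 < 2 < 3 < 4 on the vertex set. Then K (dimension 0) consists of the simplices:

  0-simplices (4): [1], [2], [3], [4]

giving chain groups C_0 ≅ Z^4.

Reading off H_k = ker ∂_k / im ∂_{k+1}:

  H_0: rank C_0 − rank ∂_1 = 4 − 0 = 4, and there is no ∂_1, so H_0 = Z^4.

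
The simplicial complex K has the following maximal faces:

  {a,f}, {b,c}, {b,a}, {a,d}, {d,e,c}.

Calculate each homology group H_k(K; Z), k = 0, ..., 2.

H_0 ≅ Z,  H_1 ≅ Z,  H_2 = 0.

Take the total order a < b < c < d < e < f on the vertex set. Then K (dimension 2) consists of the simplices:

  0-simplices (6): a, b, c, d, e, f
  1-simplices (7): ab, ad, af, bc, cd, ce, de
  2-simplices (1): cde

so the chain groups are C_0 ≅ Z^6, C_1 ≅ Z^7, C_2 ≅ Z^1.

Boundary ∂_1: C_1 → C_0 maps an edge to its endpoints' difference, ∂[p,q] = q − p. For instance
  ∂bc = c − b.
As a 6×7 matrix over Z this has rank 5, with invariant factors (1,1,1,1,1).

∂_2: C_2 → C_1 maps a triangle to the signed sum of its edges. For instance
  ∂cde = de − ce + cd.
This gives a 7×1 integer matrix of rank 1; reducing to Smith normal form yields diagonal entries (1).

Now H_k = ker ∂_k / im ∂_{k+1}, so:

  H_0: rank C_0 − rank ∂_1 = 6 − 5 = 1, and the invariant factors of ∂_1 are all 1, so H_0 = Z.
  H_1: rank ker ∂_1 − rank ∂_2 = (7 − 5) − 1 = 1, and the invariant factors of ∂_2 are all 1, so H_1 = Z.
  H_2: rank ker ∂_2 − rank ∂_3 = (1 − 1) − 0 = 0, and there is no ∂_3, so H_2 = 0.

As a check, the Euler characteristic is 6 − 7 + 1 = 0, which agrees with 1 − 1 + 0 = 0.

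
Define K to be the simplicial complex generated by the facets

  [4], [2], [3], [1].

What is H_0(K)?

We work with the vertex ordering 1 < 2 < 3 < 4. The simplices of K, each written with vertices in increasing order, are:

  0-simplices (4): [1], [2], [3], [4]

Hence C_0 ≅ Z^4.

Computing H_k = (kernel of ∂_k) / (image of ∂_{k+1}):

  H_0: rank C_0 − rank ∂_1 = 4 − 0 = 4, and there is no ∂_1, so H_0 = Z^4.

H_0 = Z^4.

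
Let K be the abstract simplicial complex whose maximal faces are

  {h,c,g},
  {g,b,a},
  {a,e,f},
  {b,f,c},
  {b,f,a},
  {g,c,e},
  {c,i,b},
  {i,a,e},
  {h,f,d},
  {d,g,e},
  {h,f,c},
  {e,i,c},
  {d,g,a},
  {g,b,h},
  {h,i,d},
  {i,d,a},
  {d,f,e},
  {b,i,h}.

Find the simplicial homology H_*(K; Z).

Order the vertices as a < b < c < d < e < f < g < h < i. Listing each simplex with vertices in this order, K has dimension 2 with simplices:

  0-simplices (9): a, b, c, d, e, f, g, h, i
  1-simplices (27): ab, ad, ae, af, ag, ai, bc, bf, bg, bh, bi, ce, cf, cg, ch, ci, de, df, dg, dh, di, ef, eg, ei, fh, gh, hi
  2-simplices (18): abf, abg, adg, adi, aef, aei, bcf, bci, bgh, bhi, ceg, cei, cfh, cgh, def, deg, dfh, dhi

giving chain groups C_0 ≅ Z^9, C_1 ≅ Z^27, C_2 ≅ Z^18.

∂_1: C_1 → C_0 maps an edge to its endpoints' difference, ∂[p,q] = q − p. For instance
  ∂de = e − d.
As a 9×27 matrix over Z this has rank 8, with invariant factors (1,1,1,1,1,1,1,1).

Boundary ∂_2: C_2 → C_1 maps a triangle to the signed sum of its edges. For instance
  ∂dfh = fh − dh + df,
  ∂dhi = hi − di + dh.
This gives a 27×18 integer matrix of rank 18; reducing to Smith normal form yields diagonal entries (1,1,1,1,1,1,1,1,1,1,1,1,1,1,1,1,1,2).

From H_k ≅ ker(∂_k) / im(∂_{k+1}) we obtain:

  H_0: rank C_0 − rank ∂_1 = 9 − 8 = 1, and the invariant factors of ∂_1 are all 1, so H_0 ≅ Z.
  H_1: rank ker ∂_1 − rank ∂_2 = (27 − 8) − 18 = 1, and ∂_2 has invariant factor 2 > 1, so H_1 ≅ Z ⊕ Z/2Z.
  H_2: rank ker ∂_2 − rank ∂_3 = (18 − 18) − 0 = 0, and there is no ∂_3, so H_2 ≅ 0.

(K is a triangulation of the Klein bottle.)

H_0 = Z,  H_1 = Z ⊕ Z/2Z,  H_2 = 0.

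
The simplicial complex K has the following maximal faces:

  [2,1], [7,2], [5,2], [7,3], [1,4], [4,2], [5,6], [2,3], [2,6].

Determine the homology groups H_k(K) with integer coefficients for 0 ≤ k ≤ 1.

Order the vertices as 1 < 2 < 3 < 4 < 5 < 6 < 7. Listing each simplex with vertices in this order, K has dimension 1 with simplices:

  0-simplices (7): [1], [2], [3], [4], [5], [6], [7]
  1-simplices (9): [1,2], [1,4], [2,3], [2,4], [2,5], [2,6], [2,7], [3,7], [5,6]

so the chain groups are C_0 ≅ Z^7, C_1 ≅ Z^9.

∂_1: C_1 → C_0 maps an edge to its endpoints' difference, ∂[p,q] = q − p. For instance
  ∂[5,6] = [6] − [5].
The resulting 7×9 matrix has rank 6, and its Smith normal form has invariant factors (1,1,1,1,1,1).

Computing H_k = (kernel of ∂_k) / (image of ∂_{k+1}):

  H_0: rank C_0 − rank ∂_1 = 7 − 6 = 1, and the invariant factors of ∂_1 are all 1, so H_0 ≅ Z.
  H_1: rank ker ∂_1 − rank ∂_2 = (9 − 6) − 0 = 3, and there is no ∂_2, so H_1 ≅ Z^3.

As a check, the Euler characteristic is 7 − 9 = -2, which agrees with 1 − 3 = -2.

H_0 = Z,  H_1 = Z^3.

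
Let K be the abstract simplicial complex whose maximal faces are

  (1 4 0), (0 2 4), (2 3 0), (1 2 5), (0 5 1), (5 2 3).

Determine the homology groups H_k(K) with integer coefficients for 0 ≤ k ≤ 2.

We work with the vertex ordering 0 < 1 < 2 < 3 < 4 < 5. The simplices of K, each written with vertices in increasing order, are:

  0-simplices (6): [0], [1], [2], [3], [4], [5]
  1-simplices (12): [0,1], [0,2], [0,3], [0,4], [0,5], [1,2], [1,4], [1,5], [2,3], [2,4], [2,5], [3,5]
  2-simplices (6): [0,1,4], [0,1,5], [0,2,3], [0,2,4], [1,2,5], [2,3,5]

giving chain groups C_0 ≅ Z^6, C_1 ≅ Z^12, C_2 ≅ Z^6.

∂_1: C_1 → C_0 maps an edge to its endpoints' difference, ∂[p,q] = q − p. For instance
  ∂[2,5] = [5] − [2].
The 6×12 boundary matrix has rank 5 and Smith normal form diag(1,1,1,1,1).

Boundary ∂_2: C_2 → C_1 sends each 2-simplex [p,q,r] to [q,r] − [p,r] + [p,q]. For instance
  ∂[1,2,5] = [2,5] − [1,5] + [1,2],
  ∂[0,1,4] = [1,4] − [0,4] + [0,1].
As a 12×6 matrix over Z this has rank 6, with invariant factors (1,1,1,1,1,1).

Computing H_k = (kernel of ∂_k) / (image of ∂_{k+1}):

  H_0: rank C_0 − rank ∂_1 = 6 − 5 = 1, and the invariant factors of ∂_1 are all 1, so H_0 ≅ Z.
  H_1: rank ker ∂_1 − rank ∂_2 = (12 − 5) − 6 = 1, and the invariant factors of ∂_2 are all 1, so H_1 ≅ Z.
  H_2: rank ker ∂_2 − rank ∂_3 = (6 − 6) − 0 = 0, and there is no ∂_3, so H_2 ≅ 0.

H_0 = Z,  H_1 = Z,  H_2 = 0.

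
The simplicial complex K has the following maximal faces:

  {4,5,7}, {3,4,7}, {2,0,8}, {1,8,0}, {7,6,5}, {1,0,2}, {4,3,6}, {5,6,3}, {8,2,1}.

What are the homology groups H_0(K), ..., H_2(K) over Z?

K has 9 vertices, 16 edges, 9 triangles.
rank ∂_0 = 0, rank ∂_1 = 7 ⇒ b_0 = 9 − 0 − 7 = 2; all invariant factors of ∂_1 are 1 so no torsion. So H_0 = Z^2.
rank ∂_1 = 7, rank ∂_2 = 8 ⇒ b_1 = 16 − 7 − 8 = 1; all invariant factors of ∂_2 are 1 so no torsion. So H_1 = Z.
rank ∂_2 = 8, rank ∂_3 = 0 ⇒ b_2 = 9 − 8 − 0 = 1. So H_2 = Z.

H_0 ≅ Z^2,  H_1 ≅ Z,  H_2 ≅ Z.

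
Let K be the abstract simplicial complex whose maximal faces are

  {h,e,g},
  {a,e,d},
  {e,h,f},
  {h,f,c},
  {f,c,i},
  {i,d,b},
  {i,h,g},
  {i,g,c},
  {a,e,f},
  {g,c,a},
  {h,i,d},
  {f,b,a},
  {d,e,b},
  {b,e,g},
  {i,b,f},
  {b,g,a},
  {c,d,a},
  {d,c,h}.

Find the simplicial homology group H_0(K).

K has 9 vertices, 27 edges, 18 triangles.
rank ∂_0 = 0, rank ∂_1 = 8 ⇒ b_0 = 9 − 0 − 8 = 1; all invariant factors of ∂_1 are 1 so no torsion. So H_0 ≅ Z.

H_0 ≅ Z.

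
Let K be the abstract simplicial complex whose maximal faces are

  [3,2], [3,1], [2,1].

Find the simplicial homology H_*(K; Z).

H_0 ≅ Z,  H_1 ≅ Z.

K has 3 vertices, 3 edges.
rank ∂_0 = 0, rank ∂_1 = 2 ⇒ b_0 = 3 − 0 − 2 = 1; all invariant factors of ∂_1 are 1 so no torsion. So H_0 ≅ Z.
rank ∂_1 = 2, rank ∂_2 = 0 ⇒ b_1 = 3 − 2 − 0 = 1. So H_1 ≅ Z.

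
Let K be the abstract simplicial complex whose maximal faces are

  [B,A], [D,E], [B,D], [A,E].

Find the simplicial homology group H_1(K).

Fix the vertex order A < B < D < E and write every simplex with vertices in increasing order. Then dim K = 1 and the simplices of K are:

  0-simplices (4): A, B, D, E
  1-simplices (4): AB, AE, BD, DE

giving chain groups C_0 ≅ Z^4, C_1 ≅ Z^4.

∂_1: C_1 → C_0 is given by ∂[p,q] = [q] − [p]. For instance
  ∂DE = E − D.
As a 4×4 matrix over Z this has rank 3, with invariant factors (1,1,1).

Computing H_k = (kernel of ∂_k) / (image of ∂_{k+1}):

  H_1: rank ker ∂_1 − rank ∂_2 = (4 − 3) − 0 = 1, and there is no ∂_2, so H_1 ≅ Z.

H_1 = Z.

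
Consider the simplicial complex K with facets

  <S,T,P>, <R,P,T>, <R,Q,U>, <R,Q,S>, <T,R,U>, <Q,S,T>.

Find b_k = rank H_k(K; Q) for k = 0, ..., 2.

b_0 = 1, b_1 = 1, b_2 = 0.

Take the total order P < Q < R < S < T < U on the vertex set. Then K (dimension 2) consists of the simplices:

  0-simplices (6): P, Q, R, S, T, U
  1-simplices (12): PR, PS, PT, QR, QS, QT, QU, RS, RT, RU, ST, TU
  2-simplices (6): PRT, PST, QRS, QRU, QST, RTU

giving chain groups C_0 ≅ Z^6, C_1 ≅ Z^12, C_2 ≅ Z^6.

∂_1: C_1 → C_0 maps an edge to its endpoints' difference, ∂[p,q] = q − p. For instance
  ∂QR = R − Q.
As a 6×12 matrix over Z this has rank 5, with invariant factors (1,1,1,1,1).

The boundary map ∂_2: C_2 → C_1 maps a triangle to the signed sum of its edges. For instance
  ∂QST = ST − QT + QS,
  ∂RTU = TU − RU + RT.
This gives a 12×6 integer matrix of rank 6; reducing to Smith normal form yields diagonal entries (1,1,1,1,1,1).

From H_k ≅ ker(∂_k) / im(∂_{k+1}) we obtain:

  H_0: rank C_0 − rank ∂_1 = 6 − 5 = 1, and the invariant factors of ∂_1 are all 1, so H_0 = Z.
  H_1: rank ker ∂_1 − rank ∂_2 = (12 − 5) − 6 = 1, and the invariant factors of ∂_2 are all 1, so H_1 = Z.
  H_2: rank ker ∂_2 − rank ∂_3 = (6 − 6) − 0 = 0, and there is no ∂_3, so H_2 = 0.

Hence the Betti numbers are b_0 = 1, b_1 = 1, b_2 = 0.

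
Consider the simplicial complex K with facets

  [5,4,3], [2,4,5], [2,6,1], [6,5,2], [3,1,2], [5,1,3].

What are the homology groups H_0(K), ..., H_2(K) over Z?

We work with the vertex ordering 1 < 2 < 3 < 4 < 5 < 6. The simplices of K, each written with vertices in increasing order, are:

  0-simplices (6): [1], [2], [3], [4], [5], [6]
  1-simplices (12): [1,2], [1,3], [1,5], [1,6], [2,3], [2,4], [2,5], [2,6], [3,4], [3,5], [4,5], [5,6]
  2-simplices (6): [1,2,3], [1,2,6], [1,3,5], [2,4,5], [2,5,6], [3,4,5]

Hence C_0 ≅ Z^6, C_1 ≅ Z^12, C_2 ≅ Z^6.

∂_1: C_1 → C_0 sends each edge [p,q] (with p < q) to q − p. For instance
  ∂[1,2] = [2] − [1].
As a 6×12 matrix over Z this has rank 5, with invariant factors (1,1,1,1,1).

∂_2: C_2 → C_1 sends each 2-simplex [p,q,r] to [q,r] − [p,r] + [p,q]. For instance
  ∂[2,4,5] = [4,5] − [2,5] + [2,4],
  ∂[3,4,5] = [4,5] − [3,5] + [3,4].
The resulting 12×6 matrix has rank 6, and its Smith normal form has invariant factors (1,1,1,1,1,1).

From H_k ≅ ker(∂_k) / im(∂_{k+1}) we obtain:

  H_0: rank C_0 − rank ∂_1 = 6 − 5 = 1, and the invariant factors of ∂_1 are all 1, so H_0 ≅ Z.
  H_1: rank ker ∂_1 − rank ∂_2 = (12 − 5) − 6 = 1, and the invariant factors of ∂_2 are all 1, so H_1 ≅ Z.
  H_2: rank ker ∂_2 − rank ∂_3 = (6 − 6) − 0 = 0, and there is no ∂_3, so H_2 ≅ 0.

As a check, the Euler characteristic is 6 − 12 + 6 = 0, which agrees with 1 − 1 + 0 = 0.

H_0 = Z,  H_1 = Z,  H_2 = 0.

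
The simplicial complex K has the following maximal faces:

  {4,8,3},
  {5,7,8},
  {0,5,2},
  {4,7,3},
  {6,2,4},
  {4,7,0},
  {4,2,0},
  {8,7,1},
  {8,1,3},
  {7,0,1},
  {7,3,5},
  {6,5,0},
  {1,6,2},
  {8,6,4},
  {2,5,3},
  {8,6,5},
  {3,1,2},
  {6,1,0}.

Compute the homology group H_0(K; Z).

H_0 ≅ Z.

K has 9 vertices, 27 edges, 18 triangles.
rank ∂_0 = 0, rank ∂_1 = 8 ⇒ b_0 = 9 − 0 − 8 = 1; all invariant factors of ∂_1 are 1 so no torsion. So H_0 ≅ Z.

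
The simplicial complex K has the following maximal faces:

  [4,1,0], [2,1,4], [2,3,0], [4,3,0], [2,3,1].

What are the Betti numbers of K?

Order the vertices as 0 < 1 < 2 < 3 < 4. Listing each simplex with vertices in this order, K has dimension 2 with simplices:

  0-simplices (5): [0], [1], [2], [3], [4]
  1-simplices (10): [0,1], [0,2], [0,3], [0,4], [1,2], [1,3], [1,4], [2,3], [2,4], [3,4]
  2-simplices (5): [0,1,4], [0,2,3], [0,3,4], [1,2,3], [1,2,4]

so the chain groups are C_0 ≅ Z^5, C_1 ≅ Z^10, C_2 ≅ Z^5.

The boundary map ∂_1: C_1 → C_0 sends each edge [p,q] (with p < q) to q − p.
This gives a 5×10 integer matrix of rank 4; reducing to Smith normal form yields diagonal entries (1,1,1,1).

The boundary map ∂_2: C_2 → C_1 acts by ∂[p,q,r] = [q,r] − [p,r] + [p,q]. For instance
  ∂[1,2,4] = [2,4] − [1,4] + [1,2],
  ∂[1,2,3] = [2,3] − [1,3] + [1,2].
The 10×5 boundary matrix has rank 5 and Smith normal form diag(1,1,1,1,1).

Reading off H_k = ker ∂_k / im ∂_{k+1}:

  H_0: rank C_0 − rank ∂_1 = 5 − 4 = 1, and the invariant factors of ∂_1 are all 1, so H_0 = Z.
  H_1: rank ker ∂_1 − rank ∂_2 = (10 − 4) − 5 = 1, and the invariant factors of ∂_2 are all 1, so H_1 = Z.
  H_2: rank ker ∂_2 − rank ∂_3 = (5 − 5) − 0 = 0, and there is no ∂_3, so H_2 = 0.

(K is a triangulation of the Möbius band.)

Hence the Betti numbers are b_0 = 1, b_1 = 1, b_2 = 0.

b_0 = 1, b_1 = 1, b_2 = 0.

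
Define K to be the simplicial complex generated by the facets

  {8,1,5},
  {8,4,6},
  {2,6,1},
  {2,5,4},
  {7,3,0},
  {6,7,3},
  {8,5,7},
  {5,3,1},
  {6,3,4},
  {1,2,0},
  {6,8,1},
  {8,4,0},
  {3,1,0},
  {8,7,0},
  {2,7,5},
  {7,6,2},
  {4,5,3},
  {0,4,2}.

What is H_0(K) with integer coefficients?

Take the total order 0 < 1 < 2 < 3 < 4 < 5 < 6 < 7 < 8 on the vertex set. Then K (dimension 2) consists of the simplices:

  0-simplices (9): [0], [1], [2], [3], [4], [5], [6], [7], [8]
  1-simplices (27): (27 of them)
  2-simplices (18): [0,1,2], [0,1,3], [0,2,4], [0,3,7], [0,4,8], [0,7,8], [1,2,6], [1,3,5], [1,5,8], [1,6,8], [2,4,5], [2,5,7], [2,6,7], [3,4,5], [3,4,6], [3,6,7], [4,6,8], [5,7,8]

Hence C_0 ≅ Z^9, C_1 ≅ Z^27, C_2 ≅ Z^18.

∂_1: C_1 → C_0 sends each edge [p,q] (with p < q) to q − p.
The 9×27 boundary matrix has rank 8 and Smith normal form diag(1,1,1,1,1,1,1,1).

The boundary map ∂_2: C_2 → C_1 maps a triangle to the signed sum of its edges. For instance
  ∂[3,4,6] = [4,6] − [3,6] + [3,4],
  ∂[1,2,6] = [2,6] − [1,6] + [1,2].
The 27×18 boundary matrix has rank 17 and Smith normal form diag(1,1,1,1,1,1,1,1,1,1,1,1,1,1,1,1,1).

Reading off H_k = ker ∂_k / im ∂_{k+1}:

  H_0: rank C_0 − rank ∂_1 = 9 − 8 = 1, and the invariant factors of ∂_1 are all 1, so H_0 ≅ Z.

H_0 ≅ Z.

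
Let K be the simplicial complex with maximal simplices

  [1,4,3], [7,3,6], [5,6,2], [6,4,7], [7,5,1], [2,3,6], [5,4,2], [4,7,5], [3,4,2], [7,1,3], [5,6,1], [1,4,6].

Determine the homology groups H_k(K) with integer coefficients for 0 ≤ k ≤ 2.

We work with the vertex ordering 1 < 2 < 3 < 4 < 5 < 6 < 7. The simplices of K, each written with vertices in increasing order, are:

  0-simplices (7): [1], [2], [3], [4], [5], [6], [7]
  1-simplices (18): [1,3], [1,4], [1,5], [1,6], [1,7], [2,3], [2,4], [2,5], [2,6], [3,4], [3,6], [3,7], [4,5], [4,6], [4,7], [5,6], [5,7], [6,7]
  2-simplices (12): [1,3,4], [1,3,7], [1,4,6], [1,5,6], [1,5,7], [2,3,4], [2,3,6], [2,4,5], [2,5,6], [3,6,7], [4,5,7], [4,6,7]

so the chain groups are C_0 ≅ Z^7, C_1 ≅ Z^18, C_2 ≅ Z^12.

The boundary map ∂_1: C_1 → C_0 maps an edge to its endpoints' difference, ∂[p,q] = q − p. For instance
  ∂[4,7] = [7] − [4].
The resulting 7×18 matrix has rank 6, and its Smith normal form has invariant factors (1,1,1,1,1,1).

∂_2: C_2 → C_1 acts by ∂[p,q,r] = [q,r] − [p,r] + [p,q]. For instance
  ∂[2,3,4] = [3,4] − [2,4] + [2,3],
  ∂[1,5,7] = [5,7] − [1,7] + [1,5].
This gives a 18×12 integer matrix of rank 12; reducing to Smith normal form yields diagonal entries (1,1,1,1,1,1,1,1,1,1,1,2).

Reading off H_k = ker ∂_k / im ∂_{k+1}:

  H_0: rank C_0 − rank ∂_1 = 7 − 6 = 1, and the invariant factors of ∂_1 are all 1, so H_0 ≅ Z.
  H_1: rank ker ∂_1 − rank ∂_2 = (18 − 6) − 12 = 0, and ∂_2 has invariant factor 2 > 1, so H_1 ≅ Z/2.
  H_2: rank ker ∂_2 − rank ∂_3 = (12 − 12) − 0 = 0, and there is no ∂_3, so H_2 ≅ 0.

H_0 = Z,  H_1 = Z/2,  H_2 = 0.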